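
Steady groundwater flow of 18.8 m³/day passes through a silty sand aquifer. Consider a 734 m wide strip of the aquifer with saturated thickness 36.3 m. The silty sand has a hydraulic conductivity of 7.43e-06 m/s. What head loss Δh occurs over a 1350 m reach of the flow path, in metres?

1.48

Convert K: 7.43e-06 m/s × 86400 = 0.6420 m/day.
Cross-sectional area A = 734 × 36.3 = 26644 m².
From Q = K·A·i, i = Q / (K·A) = 18.8 / (0.6420 × 26644) = 0.001099.
Head loss Δh = i · L = 0.001099 × 1350 = 1.484 m.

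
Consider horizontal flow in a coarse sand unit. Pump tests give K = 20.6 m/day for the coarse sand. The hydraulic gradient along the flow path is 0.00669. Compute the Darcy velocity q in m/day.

Hydraulic gradient i = 0.00669.
Specific discharge q = K · i = 20.60 × 0.006690 = 0.1378 m/day.

0.138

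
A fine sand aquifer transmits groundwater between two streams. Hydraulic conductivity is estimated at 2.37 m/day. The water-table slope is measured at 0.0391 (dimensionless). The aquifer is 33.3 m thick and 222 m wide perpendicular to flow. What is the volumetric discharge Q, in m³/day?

Cross-sectional area A = 222 × 33.3 = 7393 m².
Hydraulic gradient i = 0.0391.
Darcy's law: Q = K · A · i = 2.370 × 7393 × 0.03910 = 685.1 m³/day.

685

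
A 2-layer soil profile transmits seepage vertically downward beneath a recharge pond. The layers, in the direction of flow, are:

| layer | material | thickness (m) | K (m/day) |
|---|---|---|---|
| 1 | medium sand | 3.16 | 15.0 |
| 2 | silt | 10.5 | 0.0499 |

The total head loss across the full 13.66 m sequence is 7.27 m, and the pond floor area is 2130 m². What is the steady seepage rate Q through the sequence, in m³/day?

Flow is perpendicular to layering, so the layers act in series and the equivalent K is the thickness-weighted harmonic mean.
Total thickness L = 3.16 + 10.5 = 13.66 m.
Σ(b_i/K_i) = 3.16/15.0 + 10.5/0.0499 = 210.6 d.
K_eq = L / Σ(b_i/K_i) = 13.66 / 210.6 = 0.06485 m/day.
Q = K_eq · A · (Δh/L) = 0.06485 × 2130 × (7.27/13.66) = 73.52 m³/day.

73.5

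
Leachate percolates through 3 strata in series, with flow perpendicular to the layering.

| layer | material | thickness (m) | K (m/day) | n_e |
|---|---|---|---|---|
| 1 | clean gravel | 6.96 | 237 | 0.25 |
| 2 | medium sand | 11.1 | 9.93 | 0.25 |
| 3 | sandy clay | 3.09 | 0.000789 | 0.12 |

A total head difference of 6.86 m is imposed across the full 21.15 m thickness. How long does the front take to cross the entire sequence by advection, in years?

7.64

With flow normal to the layers, continuity requires the same specific discharge q through every layer.
Σ(b_i/K_i) = 6.96/237 + 11.1/9.93 + 3.09/0.000789 = 3917 d.
q = Δh / Σ(b_i/K_i) = 6.86 / 3917 = 0.001751 m/day.
In each layer the seepage velocity is v_i = q/n_i, so the layer transit time is t_i = b_i·n_i / q:
  layer 1 (clean gravel): t_1 = 6.96 × 0.25 / 0.001751 = 993.7 d
  layer 2 (medium sand): t_2 = 11.1 × 0.25 / 0.001751 = 1585 d
  layer 3 (sandy clay): t_3 = 3.09 × 0.12 / 0.001751 = 211.8 d
Total t = Σ t_i = 2790 days = 7.639 years.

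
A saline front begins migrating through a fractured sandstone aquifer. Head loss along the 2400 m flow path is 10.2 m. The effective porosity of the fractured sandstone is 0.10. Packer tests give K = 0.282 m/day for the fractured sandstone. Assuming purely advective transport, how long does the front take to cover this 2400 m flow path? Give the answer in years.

Hydraulic gradient i = Δh / L = 10.2 / 2400 = 0.004250.
Darcy flux q = K · i = 0.2820 × 0.004250 = 0.001198 m/day.
Seepage velocity v = q / n_e = 0.001198 / 0.10 = 0.01198 m/day.
Travel time t = L / v = 2400 / 0.01198 = 2.003e+05 days = 548.3 years.

548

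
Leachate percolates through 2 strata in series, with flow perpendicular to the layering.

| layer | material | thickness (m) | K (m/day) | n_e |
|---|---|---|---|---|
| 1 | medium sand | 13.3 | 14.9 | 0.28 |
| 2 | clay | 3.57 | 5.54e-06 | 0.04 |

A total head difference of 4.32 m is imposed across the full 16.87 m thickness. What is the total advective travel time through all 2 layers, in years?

1580

With flow normal to the layers, continuity requires the same specific discharge q through every layer.
Σ(b_i/K_i) = 13.3/14.9 + 3.57/5.54e-06 = 6.444e+05 d.
q = Δh / Σ(b_i/K_i) = 4.32 / 6.444e+05 = 6.704e-06 m/day.
In each layer the seepage velocity is v_i = q/n_i, so the layer transit time is t_i = b_i·n_i / q:
  layer 1 (medium sand): t_1 = 13.3 × 0.28 / 6.704e-06 = 5.555e+05 d
  layer 2 (clay): t_2 = 3.57 × 0.04 / 6.704e-06 = 21301 d
Total t = Σ t_i = 5.768e+05 days = 1579 years.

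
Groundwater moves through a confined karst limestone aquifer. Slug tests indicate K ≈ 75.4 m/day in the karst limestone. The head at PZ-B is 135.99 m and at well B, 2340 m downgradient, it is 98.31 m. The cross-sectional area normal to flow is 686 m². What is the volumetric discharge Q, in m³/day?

Hydraulic gradient i = (135.99 − 98.31) / 2340 = 37.68 / 2340 = 0.01610.
Darcy's law: Q = K · A · i = 75.40 × 686.0 × 0.01610 = 832.9 m³/day.

833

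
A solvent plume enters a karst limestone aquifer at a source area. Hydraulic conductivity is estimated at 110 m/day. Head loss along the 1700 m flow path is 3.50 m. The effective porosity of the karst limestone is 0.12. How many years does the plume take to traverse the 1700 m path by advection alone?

2.47

Hydraulic gradient i = Δh / L = 3.50 / 1700 = 0.002059.
Darcy flux q = K · i = 110.0 × 0.002059 = 0.2265 m/day.
Seepage velocity v = q / n_e = 0.2265 / 0.12 = 1.887 m/day.
Travel time t = L / v = 1700 / 1.887 = 900.8 days = 2.466 years.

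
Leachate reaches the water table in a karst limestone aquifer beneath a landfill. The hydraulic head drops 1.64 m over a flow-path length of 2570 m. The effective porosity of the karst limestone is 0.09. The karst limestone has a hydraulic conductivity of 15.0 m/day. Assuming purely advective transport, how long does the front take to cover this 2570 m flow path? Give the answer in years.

Hydraulic gradient i = Δh / L = 1.64 / 2570 = 0.0006381.
Darcy flux q = K · i = 15.00 × 0.0006381 = 0.009572 m/day.
Seepage velocity v = q / n_e = 0.009572 / 0.09 = 0.1064 m/day.
Travel time t = L / v = 2570 / 0.1064 = 24164 days = 66.16 years.

66.2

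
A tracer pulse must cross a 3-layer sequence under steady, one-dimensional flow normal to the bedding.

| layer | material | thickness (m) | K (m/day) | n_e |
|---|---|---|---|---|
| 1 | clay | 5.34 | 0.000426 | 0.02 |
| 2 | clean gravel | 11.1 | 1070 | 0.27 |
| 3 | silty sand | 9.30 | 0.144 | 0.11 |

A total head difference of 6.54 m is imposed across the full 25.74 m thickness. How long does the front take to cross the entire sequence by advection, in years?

21.8

With flow normal to the layers, continuity requires the same specific discharge q through every layer.
Σ(b_i/K_i) = 5.34/0.000426 + 11.1/1070 + 9.30/0.144 = 12600 d.
q = Δh / Σ(b_i/K_i) = 6.54 / 12600 = 0.0005191 m/day.
In each layer the seepage velocity is v_i = q/n_i, so the layer transit time is t_i = b_i·n_i / q:
  layer 1 (clay): t_1 = 5.34 × 0.02 / 0.0005191 = 205.8 d
  layer 2 (clean gravel): t_2 = 11.1 × 0.27 / 0.0005191 = 5774 d
  layer 3 (silty sand): t_3 = 9.30 × 0.11 / 0.0005191 = 1971 d
Total t = Σ t_i = 7951 days = 21.77 years.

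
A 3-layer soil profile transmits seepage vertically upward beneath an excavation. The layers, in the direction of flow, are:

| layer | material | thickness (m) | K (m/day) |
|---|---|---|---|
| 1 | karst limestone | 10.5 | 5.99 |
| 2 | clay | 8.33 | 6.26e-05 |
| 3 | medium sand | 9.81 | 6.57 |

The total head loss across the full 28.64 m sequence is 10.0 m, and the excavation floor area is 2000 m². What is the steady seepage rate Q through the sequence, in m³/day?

Flow is perpendicular to layering, so the layers act in series and the equivalent K is the thickness-weighted harmonic mean.
Total thickness L = 10.5 + 8.33 + 9.81 = 28.64 m.
Σ(b_i/K_i) = 10.5/5.99 + 8.33/6.26e-05 + 9.81/6.57 = 1.331e+05 d.
K_eq = L / Σ(b_i/K_i) = 28.64 / 1.331e+05 = 0.0002152 m/day.
Q = K_eq · A · (Δh/L) = 0.0002152 × 2000 × (10.0/28.64) = 0.1503 m³/day.

0.150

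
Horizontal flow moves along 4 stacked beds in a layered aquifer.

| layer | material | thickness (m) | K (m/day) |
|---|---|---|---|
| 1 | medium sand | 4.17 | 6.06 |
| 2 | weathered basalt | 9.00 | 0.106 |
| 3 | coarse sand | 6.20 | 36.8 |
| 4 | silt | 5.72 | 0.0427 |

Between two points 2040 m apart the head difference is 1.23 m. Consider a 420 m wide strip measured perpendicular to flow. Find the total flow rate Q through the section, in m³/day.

64.5

Flow is parallel to layering, so each bed carries its own Darcy discharge and the transmissivities add.
Σ(K_i·b_i) = 6.06×4.17 + 0.106×9.00 + 36.8×6.20 + 0.0427×5.72 = 254.6 m²/day.
Hydraulic gradient i = Δh / L = 1.23 / 2040 = 0.0006029.
Q = Σ(K_i·b_i) · W · i = 254.6 × 420 × 0.0006029 = 64.48 m³/day.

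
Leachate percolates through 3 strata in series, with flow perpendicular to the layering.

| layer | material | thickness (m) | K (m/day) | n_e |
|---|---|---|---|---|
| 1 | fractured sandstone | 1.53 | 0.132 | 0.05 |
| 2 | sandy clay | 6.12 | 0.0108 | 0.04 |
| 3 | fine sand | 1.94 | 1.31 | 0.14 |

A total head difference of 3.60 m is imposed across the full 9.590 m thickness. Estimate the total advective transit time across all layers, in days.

95.5

With flow normal to the layers, continuity requires the same specific discharge q through every layer.
Σ(b_i/K_i) = 1.53/0.132 + 6.12/0.0108 + 1.94/1.31 = 579.7 d.
q = Δh / Σ(b_i/K_i) = 3.60 / 579.7 = 0.006210 m/day.
In each layer the seepage velocity is v_i = q/n_i, so the layer transit time is t_i = b_i·n_i / q:
  layer 1 (fractured sandstone): t_1 = 1.53 × 0.05 / 0.006210 = 12.32 d
  layer 2 (sandy clay): t_2 = 6.12 × 0.04 / 0.006210 = 39.42 d
  layer 3 (fine sand): t_3 = 1.94 × 0.14 / 0.006210 = 43.74 d
Total t = Σ t_i = 95.48 days.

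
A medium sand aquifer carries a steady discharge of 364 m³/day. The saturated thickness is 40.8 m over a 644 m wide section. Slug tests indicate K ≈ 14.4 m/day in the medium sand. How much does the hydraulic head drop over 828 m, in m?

0.797

Cross-sectional area A = 644 × 40.8 = 26275 m².
From Q = K·A·i, i = Q / (K·A) = 364 / (14.40 × 26275) = 0.0009620.
Head loss Δh = i · L = 0.0009620 × 828 = 0.7966 m.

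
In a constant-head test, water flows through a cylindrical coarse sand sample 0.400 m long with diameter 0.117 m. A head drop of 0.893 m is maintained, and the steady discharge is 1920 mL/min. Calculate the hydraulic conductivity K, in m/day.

Cross-sectional area A = π·(d/2)² = π × (0.117/2)² = 0.01075 m².
Convert discharge: 1920 mL/min = 3.200e-05 m³/s.
Darcy's law rearranged: K = Q·L / (A·Δh) = 3.200e-05 × 0.400 / (0.01075 × 0.893) = 0.001333 m/s = 115.2 m/day.

115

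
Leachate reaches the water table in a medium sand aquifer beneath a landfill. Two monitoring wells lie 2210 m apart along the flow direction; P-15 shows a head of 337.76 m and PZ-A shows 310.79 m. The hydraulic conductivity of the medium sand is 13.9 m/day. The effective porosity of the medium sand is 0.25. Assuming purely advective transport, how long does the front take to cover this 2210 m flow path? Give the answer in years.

Hydraulic gradient i = (337.76 − 310.79) / 2210 = 26.97 / 2210 = 0.01220.
Darcy flux q = K · i = 13.90 × 0.01220 = 0.1696 m/day.
Seepage velocity v = q / n_e = 0.1696 / 0.25 = 0.6785 m/day.
Travel time t = L / v = 2210 / 0.6785 = 3257 days = 8.917 years.

8.92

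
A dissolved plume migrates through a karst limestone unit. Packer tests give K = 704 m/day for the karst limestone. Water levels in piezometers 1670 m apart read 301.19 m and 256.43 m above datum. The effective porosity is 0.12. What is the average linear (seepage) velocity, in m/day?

157

Hydraulic gradient i = (301.19 − 256.43) / 1670 = 44.76 / 1670 = 0.02680.
Darcy flux q = K · i = 704.0 × 0.02680 = 18.87 m/day.
Seepage velocity v = q / n_e = 18.87 / 0.12 = 157.2 m/day.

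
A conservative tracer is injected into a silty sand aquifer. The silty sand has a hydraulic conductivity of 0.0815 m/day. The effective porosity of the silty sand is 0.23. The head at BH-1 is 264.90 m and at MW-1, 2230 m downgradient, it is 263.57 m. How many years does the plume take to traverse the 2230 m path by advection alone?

28900

Hydraulic gradient i = (264.90 − 263.57) / 2230 = 1.33 / 2230 = 0.0005964.
Darcy flux q = K · i = 0.08150 × 0.0005964 = 4.861e-05 m/day.
Seepage velocity v = q / n_e = 4.861e-05 / 0.23 = 0.0002113 m/day.
Travel time t = L / v = 2230 / 0.0002113 = 1.055e+07 days = 28889 years.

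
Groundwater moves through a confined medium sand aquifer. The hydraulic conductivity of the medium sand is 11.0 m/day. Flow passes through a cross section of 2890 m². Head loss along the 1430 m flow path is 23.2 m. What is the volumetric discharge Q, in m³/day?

516

Hydraulic gradient i = Δh / L = 23.2 / 1430 = 0.01622.
Darcy's law: Q = K · A · i = 11.00 × 2890 × 0.01622 = 515.8 m³/day.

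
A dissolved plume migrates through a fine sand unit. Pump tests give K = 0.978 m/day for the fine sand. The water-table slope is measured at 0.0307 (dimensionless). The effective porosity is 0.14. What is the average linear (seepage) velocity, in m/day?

0.214

Hydraulic gradient i = 0.0307.
Darcy flux q = K · i = 0.9780 × 0.03070 = 0.03002 m/day.
Seepage velocity v = q / n_e = 0.03002 / 0.14 = 0.2145 m/day.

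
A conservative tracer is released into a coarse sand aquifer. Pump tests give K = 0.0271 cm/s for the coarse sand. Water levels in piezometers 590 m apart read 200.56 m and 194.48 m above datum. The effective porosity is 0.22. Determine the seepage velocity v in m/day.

1.10

Convert K: 0.0271 cm/s × 864 = 23.41 m/day.
Hydraulic gradient i = (200.56 − 194.48) / 590 = 6.08 / 590 = 0.01031.
Darcy flux q = K · i = 23.41 × 0.01031 = 0.2413 m/day.
Seepage velocity v = q / n_e = 0.2413 / 0.22 = 1.097 m/day.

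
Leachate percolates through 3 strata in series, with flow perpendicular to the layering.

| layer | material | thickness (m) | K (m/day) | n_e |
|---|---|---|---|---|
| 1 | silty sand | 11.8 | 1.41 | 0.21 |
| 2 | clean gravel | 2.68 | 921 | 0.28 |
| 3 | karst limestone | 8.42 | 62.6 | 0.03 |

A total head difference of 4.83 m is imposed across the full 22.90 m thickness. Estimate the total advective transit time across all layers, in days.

With flow normal to the layers, continuity requires the same specific discharge q through every layer.
Σ(b_i/K_i) = 11.8/1.41 + 2.68/921 + 8.42/62.6 = 8.506 d.
q = Δh / Σ(b_i/K_i) = 4.83 / 8.506 = 0.5678 m/day.
In each layer the seepage velocity is v_i = q/n_i, so the layer transit time is t_i = b_i·n_i / q:
  layer 1 (silty sand): t_1 = 11.8 × 0.21 / 0.5678 = 4.364 d
  layer 2 (clean gravel): t_2 = 2.68 × 0.28 / 0.5678 = 1.322 d
  layer 3 (karst limestone): t_3 = 8.42 × 0.03 / 0.5678 = 0.4449 d
Total t = Σ t_i = 6.130 days.

6.13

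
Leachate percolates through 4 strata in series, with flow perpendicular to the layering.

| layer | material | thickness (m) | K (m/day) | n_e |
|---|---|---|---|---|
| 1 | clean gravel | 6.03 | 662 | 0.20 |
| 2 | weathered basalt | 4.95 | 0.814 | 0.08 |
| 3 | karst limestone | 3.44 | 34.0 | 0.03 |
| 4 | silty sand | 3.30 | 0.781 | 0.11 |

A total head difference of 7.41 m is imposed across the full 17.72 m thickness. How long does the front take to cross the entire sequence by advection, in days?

With flow normal to the layers, continuity requires the same specific discharge q through every layer.
Σ(b_i/K_i) = 6.03/662 + 4.95/0.814 + 3.44/34.0 + 3.30/0.781 = 10.42 d.
q = Δh / Σ(b_i/K_i) = 7.41 / 10.42 = 0.7114 m/day.
In each layer the seepage velocity is v_i = q/n_i, so the layer transit time is t_i = b_i·n_i / q:
  layer 1 (clean gravel): t_1 = 6.03 × 0.20 / 0.7114 = 1.695 d
  layer 2 (weathered basalt): t_2 = 4.95 × 0.08 / 0.7114 = 0.5567 d
  layer 3 (karst limestone): t_3 = 3.44 × 0.03 / 0.7114 = 0.1451 d
  layer 4 (silty sand): t_4 = 3.30 × 0.11 / 0.7114 = 0.5103 d
Total t = Σ t_i = 2.907 days.

2.91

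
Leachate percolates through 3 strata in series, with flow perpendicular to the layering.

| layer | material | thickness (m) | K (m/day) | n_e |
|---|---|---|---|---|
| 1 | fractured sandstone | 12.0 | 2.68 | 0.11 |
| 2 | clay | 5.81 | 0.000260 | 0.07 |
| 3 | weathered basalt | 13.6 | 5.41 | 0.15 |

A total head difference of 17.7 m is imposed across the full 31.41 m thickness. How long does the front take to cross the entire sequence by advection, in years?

With flow normal to the layers, continuity requires the same specific discharge q through every layer.
Σ(b_i/K_i) = 12.0/2.68 + 5.81/0.000260 + 13.6/5.41 = 22353 d.
q = Δh / Σ(b_i/K_i) = 17.7 / 22353 = 0.0007918 m/day.
In each layer the seepage velocity is v_i = q/n_i, so the layer transit time is t_i = b_i·n_i / q:
  layer 1 (fractured sandstone): t_1 = 12.0 × 0.11 / 0.0007918 = 1667 d
  layer 2 (clay): t_2 = 5.81 × 0.07 / 0.0007918 = 513.6 d
  layer 3 (weathered basalt): t_3 = 13.6 × 0.15 / 0.0007918 = 2576 d
Total t = Σ t_i = 4757 days = 13.02 years.

13.0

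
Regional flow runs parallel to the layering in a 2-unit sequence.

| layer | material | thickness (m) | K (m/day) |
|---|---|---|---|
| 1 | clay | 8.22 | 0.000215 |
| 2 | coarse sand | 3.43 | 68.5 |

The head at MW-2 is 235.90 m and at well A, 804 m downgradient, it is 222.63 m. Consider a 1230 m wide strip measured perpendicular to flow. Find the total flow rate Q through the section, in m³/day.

4770

Flow is parallel to layering, so each bed carries its own Darcy discharge and the transmissivities add.
Σ(K_i·b_i) = 0.000215×8.22 + 68.5×3.43 = 235.0 m²/day.
Hydraulic gradient i = (235.90 − 222.63) / 804 = 13.27 / 804 = 0.01650.
Q = Σ(K_i·b_i) · W · i = 235.0 × 1230 × 0.01650 = 4770 m³/day.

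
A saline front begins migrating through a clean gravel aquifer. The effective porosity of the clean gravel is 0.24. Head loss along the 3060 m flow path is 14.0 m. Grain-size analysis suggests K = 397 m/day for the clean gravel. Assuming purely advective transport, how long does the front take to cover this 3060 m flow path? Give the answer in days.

Hydraulic gradient i = Δh / L = 14.0 / 3060 = 0.004575.
Darcy flux q = K · i = 397.0 × 0.004575 = 1.816 m/day.
Seepage velocity v = q / n_e = 1.816 / 0.24 = 7.568 m/day.
Travel time t = L / v = 3060 / 7.568 = 404.3 days.

404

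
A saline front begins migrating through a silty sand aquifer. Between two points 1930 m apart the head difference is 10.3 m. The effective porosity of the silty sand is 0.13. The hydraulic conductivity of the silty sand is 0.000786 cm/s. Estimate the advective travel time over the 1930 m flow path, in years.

190

Convert K: 0.000786 cm/s × 864 = 0.6791 m/day.
Hydraulic gradient i = Δh / L = 10.3 / 1930 = 0.005337.
Darcy flux q = K · i = 0.6791 × 0.005337 = 0.003624 m/day.
Seepage velocity v = q / n_e = 0.003624 / 0.13 = 0.02788 m/day.
Travel time t = L / v = 1930 / 0.02788 = 69228 days = 189.5 years.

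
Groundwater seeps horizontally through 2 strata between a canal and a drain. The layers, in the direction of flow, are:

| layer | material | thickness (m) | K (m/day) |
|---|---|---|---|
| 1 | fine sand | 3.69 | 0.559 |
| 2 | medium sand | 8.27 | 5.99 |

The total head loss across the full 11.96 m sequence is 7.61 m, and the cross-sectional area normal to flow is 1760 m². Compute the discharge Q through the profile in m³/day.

Flow is perpendicular to layering, so the layers act in series and the equivalent K is the thickness-weighted harmonic mean.
Total thickness L = 3.69 + 8.27 = 11.96 m.
Σ(b_i/K_i) = 3.69/0.559 + 8.27/5.99 = 7.982 d.
K_eq = L / Σ(b_i/K_i) = 11.96 / 7.982 = 1.498 m/day.
Q = K_eq · A · (Δh/L) = 1.498 × 1760 × (7.61/11.96) = 1678 m³/day.

1680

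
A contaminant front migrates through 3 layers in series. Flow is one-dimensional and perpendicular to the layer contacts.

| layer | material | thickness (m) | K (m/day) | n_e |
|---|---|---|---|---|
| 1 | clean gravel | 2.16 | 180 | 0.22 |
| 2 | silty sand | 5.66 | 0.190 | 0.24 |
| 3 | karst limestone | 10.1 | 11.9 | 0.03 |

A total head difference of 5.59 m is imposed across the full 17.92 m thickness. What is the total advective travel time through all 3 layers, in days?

11.7

With flow normal to the layers, continuity requires the same specific discharge q through every layer.
Σ(b_i/K_i) = 2.16/180 + 5.66/0.190 + 10.1/11.9 = 30.65 d.
q = Δh / Σ(b_i/K_i) = 5.59 / 30.65 = 0.1824 m/day.
In each layer the seepage velocity is v_i = q/n_i, so the layer transit time is t_i = b_i·n_i / q:
  layer 1 (clean gravel): t_1 = 2.16 × 0.22 / 0.1824 = 2.606 d
  layer 2 (silty sand): t_2 = 5.66 × 0.24 / 0.1824 = 7.448 d
  layer 3 (karst limestone): t_3 = 10.1 × 0.03 / 0.1824 = 1.661 d
Total t = Σ t_i = 11.72 days.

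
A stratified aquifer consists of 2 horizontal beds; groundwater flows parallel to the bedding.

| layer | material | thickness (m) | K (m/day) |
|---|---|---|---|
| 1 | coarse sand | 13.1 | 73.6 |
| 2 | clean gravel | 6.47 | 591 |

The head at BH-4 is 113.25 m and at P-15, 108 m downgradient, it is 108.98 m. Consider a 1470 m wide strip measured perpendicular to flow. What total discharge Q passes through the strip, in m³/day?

Flow is parallel to layering, so each bed carries its own Darcy discharge and the transmissivities add.
Σ(K_i·b_i) = 73.6×13.1 + 591×6.47 = 4788 m²/day.
Hydraulic gradient i = (113.25 − 108.98) / 108 = 4.27 / 108 = 0.03954.
Q = Σ(K_i·b_i) · W · i = 4788 × 1470 × 0.03954 = 2.783e+05 m³/day.

278000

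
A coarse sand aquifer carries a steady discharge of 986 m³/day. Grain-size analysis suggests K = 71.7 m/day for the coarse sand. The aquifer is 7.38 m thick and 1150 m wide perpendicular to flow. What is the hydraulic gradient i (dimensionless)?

Cross-sectional area A = 1150 × 7.38 = 8487 m².
From Q = K·A·i, i = Q / (K·A) = 986 / (71.70 × 8487) = 0.001620.

0.00162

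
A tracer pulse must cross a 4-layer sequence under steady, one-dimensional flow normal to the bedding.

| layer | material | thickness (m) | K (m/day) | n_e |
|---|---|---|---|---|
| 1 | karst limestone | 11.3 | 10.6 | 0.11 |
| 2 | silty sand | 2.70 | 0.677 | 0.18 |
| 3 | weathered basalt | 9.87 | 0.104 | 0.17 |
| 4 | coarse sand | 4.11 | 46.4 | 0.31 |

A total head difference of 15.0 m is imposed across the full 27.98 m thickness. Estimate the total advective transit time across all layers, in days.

With flow normal to the layers, continuity requires the same specific discharge q through every layer.
Σ(b_i/K_i) = 11.3/10.6 + 2.70/0.677 + 9.87/0.104 + 4.11/46.4 = 100.0 d.
q = Δh / Σ(b_i/K_i) = 15.0 / 100.0 = 0.1499 m/day.
In each layer the seepage velocity is v_i = q/n_i, so the layer transit time is t_i = b_i·n_i / q:
  layer 1 (karst limestone): t_1 = 11.3 × 0.11 / 0.1499 = 8.291 d
  layer 2 (silty sand): t_2 = 2.70 × 0.18 / 0.1499 = 3.242 d
  layer 3 (weathered basalt): t_3 = 9.87 × 0.17 / 0.1499 = 11.19 d
  layer 4 (coarse sand): t_4 = 4.11 × 0.31 / 0.1499 = 8.498 d
Total t = Σ t_i = 31.22 days.

31.2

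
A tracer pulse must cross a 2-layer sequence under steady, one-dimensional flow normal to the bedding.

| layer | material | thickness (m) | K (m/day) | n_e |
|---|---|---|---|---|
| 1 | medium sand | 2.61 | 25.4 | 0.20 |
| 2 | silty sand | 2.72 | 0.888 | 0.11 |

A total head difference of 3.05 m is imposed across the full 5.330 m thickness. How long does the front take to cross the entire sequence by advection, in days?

0.852

With flow normal to the layers, continuity requires the same specific discharge q through every layer.
Σ(b_i/K_i) = 2.61/25.4 + 2.72/0.888 = 3.166 d.
q = Δh / Σ(b_i/K_i) = 3.05 / 3.166 = 0.9634 m/day.
In each layer the seepage velocity is v_i = q/n_i, so the layer transit time is t_i = b_i·n_i / q:
  layer 1 (medium sand): t_1 = 2.61 × 0.20 / 0.9634 = 0.5418 d
  layer 2 (silty sand): t_2 = 2.72 × 0.11 / 0.9634 = 0.3106 d
Total t = Σ t_i = 0.8524 days.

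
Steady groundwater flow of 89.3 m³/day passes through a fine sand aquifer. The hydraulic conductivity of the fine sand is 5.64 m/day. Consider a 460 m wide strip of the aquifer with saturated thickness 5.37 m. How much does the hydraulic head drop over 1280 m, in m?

Cross-sectional area A = 460 × 5.37 = 2470 m².
From Q = K·A·i, i = Q / (K·A) = 89.3 / (5.640 × 2470) = 0.006410.
Head loss Δh = i · L = 0.006410 × 1280 = 8.204 m.

8.20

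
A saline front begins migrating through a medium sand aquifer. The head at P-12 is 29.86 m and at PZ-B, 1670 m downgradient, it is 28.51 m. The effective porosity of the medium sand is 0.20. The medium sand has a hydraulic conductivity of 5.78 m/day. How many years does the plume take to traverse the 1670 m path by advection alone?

Hydraulic gradient i = (29.86 − 28.51) / 1670 = 1.35 / 1670 = 0.0008084.
Darcy flux q = K · i = 5.780 × 0.0008084 = 0.004672 m/day.
Seepage velocity v = q / n_e = 0.004672 / 0.20 = 0.02336 m/day.
Travel time t = L / v = 1670 / 0.02336 = 71483 days = 195.7 years.

196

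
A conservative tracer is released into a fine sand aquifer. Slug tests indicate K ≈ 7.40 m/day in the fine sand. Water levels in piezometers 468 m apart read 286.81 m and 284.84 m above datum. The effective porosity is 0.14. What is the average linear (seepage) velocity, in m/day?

0.222

Hydraulic gradient i = (286.81 − 284.84) / 468 = 1.97 / 468 = 0.004209.
Darcy flux q = K · i = 7.400 × 0.004209 = 0.03115 m/day.
Seepage velocity v = q / n_e = 0.03115 / 0.14 = 0.2225 m/day.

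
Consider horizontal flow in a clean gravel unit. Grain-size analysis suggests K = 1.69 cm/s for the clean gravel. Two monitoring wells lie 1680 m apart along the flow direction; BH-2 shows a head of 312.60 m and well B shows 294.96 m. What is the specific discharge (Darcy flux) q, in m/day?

15.3

Convert K: 1.69 cm/s × 864 = 1460 m/day.
Hydraulic gradient i = (312.60 − 294.96) / 1680 = 17.64 / 1680 = 0.01050.
Specific discharge q = K · i = 1460 × 0.01050 = 15.33 m/day.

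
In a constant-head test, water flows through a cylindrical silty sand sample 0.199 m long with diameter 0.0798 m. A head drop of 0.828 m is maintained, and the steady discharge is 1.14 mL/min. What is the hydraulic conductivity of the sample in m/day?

0.0789

Cross-sectional area A = π·(d/2)² = π × (0.0798/2)² = 0.005001 m².
Convert discharge: 1.14 mL/min = 1.900e-08 m³/s.
Darcy's law rearranged: K = Q·L / (A·Δh) = 1.900e-08 × 0.199 / (0.005001 × 0.828) = 9.130e-07 m/s = 0.07888 m/day.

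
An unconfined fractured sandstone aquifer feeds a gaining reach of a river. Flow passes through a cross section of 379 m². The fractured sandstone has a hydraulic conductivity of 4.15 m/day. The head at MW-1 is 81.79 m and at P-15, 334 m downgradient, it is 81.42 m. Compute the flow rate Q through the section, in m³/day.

Hydraulic gradient i = (81.79 − 81.42) / 334 = 0.37 / 334 = 0.001108.
Darcy's law: Q = K · A · i = 4.150 × 379.0 × 0.001108 = 1.742 m³/day.

1.74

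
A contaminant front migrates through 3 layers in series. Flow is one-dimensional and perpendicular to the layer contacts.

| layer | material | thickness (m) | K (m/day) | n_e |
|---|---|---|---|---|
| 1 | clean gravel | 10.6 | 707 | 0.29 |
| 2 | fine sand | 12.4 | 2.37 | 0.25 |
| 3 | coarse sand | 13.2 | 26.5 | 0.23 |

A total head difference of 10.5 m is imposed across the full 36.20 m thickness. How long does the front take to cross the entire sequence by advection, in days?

With flow normal to the layers, continuity requires the same specific discharge q through every layer.
Σ(b_i/K_i) = 10.6/707 + 12.4/2.37 + 13.2/26.5 = 5.745 d.
q = Δh / Σ(b_i/K_i) = 10.5 / 5.745 = 1.828 m/day.
In each layer the seepage velocity is v_i = q/n_i, so the layer transit time is t_i = b_i·n_i / q:
  layer 1 (clean gravel): t_1 = 10.6 × 0.29 / 1.828 = 1.682 d
  layer 2 (fine sand): t_2 = 12.4 × 0.25 / 1.828 = 1.696 d
  layer 3 (coarse sand): t_3 = 13.2 × 0.23 / 1.828 = 1.661 d
Total t = Σ t_i = 5.039 days.

5.04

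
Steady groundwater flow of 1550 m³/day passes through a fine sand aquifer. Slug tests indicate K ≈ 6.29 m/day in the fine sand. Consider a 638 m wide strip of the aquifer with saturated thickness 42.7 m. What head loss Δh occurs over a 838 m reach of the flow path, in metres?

Cross-sectional area A = 638 × 42.7 = 27243 m².
From Q = K·A·i, i = Q / (K·A) = 1550 / (6.290 × 27243) = 0.009045.
Head loss Δh = i · L = 0.009045 × 838 = 7.580 m.

7.58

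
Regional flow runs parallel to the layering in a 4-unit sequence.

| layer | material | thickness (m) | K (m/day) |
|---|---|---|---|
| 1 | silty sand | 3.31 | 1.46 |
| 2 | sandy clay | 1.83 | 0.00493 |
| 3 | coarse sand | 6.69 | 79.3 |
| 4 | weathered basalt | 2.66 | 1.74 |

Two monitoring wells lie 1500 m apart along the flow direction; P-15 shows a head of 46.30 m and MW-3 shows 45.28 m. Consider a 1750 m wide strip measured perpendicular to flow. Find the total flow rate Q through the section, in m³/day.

643

Flow is parallel to layering, so each bed carries its own Darcy discharge and the transmissivities add.
Σ(K_i·b_i) = 1.46×3.31 + 0.00493×1.83 + 79.3×6.69 + 1.74×2.66 = 540.0 m²/day.
Hydraulic gradient i = (46.30 − 45.28) / 1500 = 1.02 / 1500 = 0.0006800.
Q = Σ(K_i·b_i) · W · i = 540.0 × 1750 × 0.0006800 = 642.6 m³/day.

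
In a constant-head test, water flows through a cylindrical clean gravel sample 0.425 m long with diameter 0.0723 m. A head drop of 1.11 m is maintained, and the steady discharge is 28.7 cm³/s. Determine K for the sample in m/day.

231

Cross-sectional area A = π·(d/2)² = π × (0.0723/2)² = 0.004106 m².
Convert discharge: 28.7 cm³/s = 2.870e-05 m³/s.
Darcy's law rearranged: K = Q·L / (A·Δh) = 2.870e-05 × 0.425 / (0.004106 × 1.11) = 0.002677 m/s = 231.3 m/day.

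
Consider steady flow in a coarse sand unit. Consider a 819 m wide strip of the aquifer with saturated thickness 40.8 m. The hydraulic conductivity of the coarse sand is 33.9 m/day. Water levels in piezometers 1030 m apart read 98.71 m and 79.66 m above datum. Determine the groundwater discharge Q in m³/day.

21000

Cross-sectional area A = 819 × 40.8 = 33415 m².
Hydraulic gradient i = (98.71 − 79.66) / 1030 = 19.05 / 1030 = 0.01850.
Darcy's law: Q = K · A · i = 33.90 × 33415 × 0.01850 = 20951 m³/day.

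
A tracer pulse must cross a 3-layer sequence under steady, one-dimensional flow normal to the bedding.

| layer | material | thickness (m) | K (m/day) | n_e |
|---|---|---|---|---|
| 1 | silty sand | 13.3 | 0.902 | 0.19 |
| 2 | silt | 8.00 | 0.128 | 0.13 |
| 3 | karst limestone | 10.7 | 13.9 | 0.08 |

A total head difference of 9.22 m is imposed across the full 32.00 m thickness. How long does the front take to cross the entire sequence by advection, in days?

With flow normal to the layers, continuity requires the same specific discharge q through every layer.
Σ(b_i/K_i) = 13.3/0.902 + 8.00/0.128 + 10.7/13.9 = 78.01 d.
q = Δh / Σ(b_i/K_i) = 9.22 / 78.01 = 0.1182 m/day.
In each layer the seepage velocity is v_i = q/n_i, so the layer transit time is t_i = b_i·n_i / q:
  layer 1 (silty sand): t_1 = 13.3 × 0.19 / 0.1182 = 21.38 d
  layer 2 (silt): t_2 = 8.00 × 0.13 / 0.1182 = 8.800 d
  layer 3 (karst limestone): t_3 = 10.7 × 0.08 / 0.1182 = 7.243 d
Total t = Σ t_i = 37.43 days.

37.4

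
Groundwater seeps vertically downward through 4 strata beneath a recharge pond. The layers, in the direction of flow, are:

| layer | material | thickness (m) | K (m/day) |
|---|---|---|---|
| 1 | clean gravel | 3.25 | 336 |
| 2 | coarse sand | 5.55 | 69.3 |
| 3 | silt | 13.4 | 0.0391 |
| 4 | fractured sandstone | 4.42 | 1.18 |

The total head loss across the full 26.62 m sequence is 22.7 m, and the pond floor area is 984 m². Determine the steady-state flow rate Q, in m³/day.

Flow is perpendicular to layering, so the layers act in series and the equivalent K is the thickness-weighted harmonic mean.
Total thickness L = 3.25 + 5.55 + 13.4 + 4.42 = 26.62 m.
Σ(b_i/K_i) = 3.25/336 + 5.55/69.3 + 13.4/0.0391 + 4.42/1.18 = 346.5 d.
K_eq = L / Σ(b_i/K_i) = 26.62 / 346.5 = 0.07682 m/day.
Q = K_eq · A · (Δh/L) = 0.07682 × 984 × (22.7/26.62) = 64.46 m³/day.

64.5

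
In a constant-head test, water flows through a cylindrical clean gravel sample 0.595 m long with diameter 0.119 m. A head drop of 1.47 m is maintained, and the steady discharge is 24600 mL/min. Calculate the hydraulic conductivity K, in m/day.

Cross-sectional area A = π·(d/2)² = π × (0.119/2)² = 0.01112 m².
Convert discharge: 24600 mL/min = 0.0004100 m³/s.
Darcy's law rearranged: K = Q·L / (A·Δh) = 0.0004100 × 0.595 / (0.01112 × 1.47) = 0.01492 m/s = 1289 m/day.

1290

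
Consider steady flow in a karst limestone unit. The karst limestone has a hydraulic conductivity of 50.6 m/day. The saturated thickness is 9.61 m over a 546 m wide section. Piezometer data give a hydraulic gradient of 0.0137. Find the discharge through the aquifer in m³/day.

3640

Cross-sectional area A = 546 × 9.61 = 5247 m².
Hydraulic gradient i = 0.0137.
Darcy's law: Q = K · A · i = 50.60 × 5247 × 0.01370 = 3637 m³/day.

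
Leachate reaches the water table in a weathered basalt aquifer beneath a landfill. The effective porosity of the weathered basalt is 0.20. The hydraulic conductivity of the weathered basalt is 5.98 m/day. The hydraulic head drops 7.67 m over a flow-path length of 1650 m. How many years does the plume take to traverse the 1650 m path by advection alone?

Hydraulic gradient i = Δh / L = 7.67 / 1650 = 0.004648.
Darcy flux q = K · i = 5.980 × 0.004648 = 0.02780 m/day.
Seepage velocity v = q / n_e = 0.02780 / 0.20 = 0.1390 m/day.
Travel time t = L / v = 1650 / 0.1390 = 11871 days = 32.50 years.

32.5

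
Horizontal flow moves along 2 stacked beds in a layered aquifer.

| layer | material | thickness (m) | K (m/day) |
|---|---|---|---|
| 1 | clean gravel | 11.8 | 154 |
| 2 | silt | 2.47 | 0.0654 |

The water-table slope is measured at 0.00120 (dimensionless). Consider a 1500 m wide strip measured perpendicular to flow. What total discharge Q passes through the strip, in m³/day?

Flow is parallel to layering, so each bed carries its own Darcy discharge and the transmissivities add.
Σ(K_i·b_i) = 154×11.8 + 0.0654×2.47 = 1817 m²/day.
Hydraulic gradient i = 0.00120.
Q = Σ(K_i·b_i) · W · i = 1817 × 1500 × 0.001200 = 3271 m³/day.

3270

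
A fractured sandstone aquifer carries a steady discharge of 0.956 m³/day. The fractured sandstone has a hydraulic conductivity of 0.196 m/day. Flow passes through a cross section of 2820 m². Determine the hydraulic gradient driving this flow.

0.00173

From Q = K·A·i, i = Q / (K·A) = 0.956 / (0.1960 × 2820) = 0.001730.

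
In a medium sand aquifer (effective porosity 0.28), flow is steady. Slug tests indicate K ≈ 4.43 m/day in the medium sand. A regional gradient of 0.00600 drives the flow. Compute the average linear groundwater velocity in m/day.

Hydraulic gradient i = 0.00600.
Darcy flux q = K · i = 4.430 × 0.006000 = 0.02658 m/day.
Seepage velocity v = q / n_e = 0.02658 / 0.28 = 0.09493 m/day.

0.0949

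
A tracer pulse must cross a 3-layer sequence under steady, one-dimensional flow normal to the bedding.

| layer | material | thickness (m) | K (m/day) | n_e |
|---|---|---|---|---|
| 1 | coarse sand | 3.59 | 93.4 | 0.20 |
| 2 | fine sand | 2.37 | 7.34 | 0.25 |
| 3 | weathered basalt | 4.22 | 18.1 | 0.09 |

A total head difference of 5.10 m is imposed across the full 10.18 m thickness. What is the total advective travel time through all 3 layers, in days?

0.197

With flow normal to the layers, continuity requires the same specific discharge q through every layer.
Σ(b_i/K_i) = 3.59/93.4 + 2.37/7.34 + 4.22/18.1 = 0.5945 d.
q = Δh / Σ(b_i/K_i) = 5.10 / 0.5945 = 8.579 m/day.
In each layer the seepage velocity is v_i = q/n_i, so the layer transit time is t_i = b_i·n_i / q:
  layer 1 (coarse sand): t_1 = 3.59 × 0.20 / 8.579 = 0.08369 d
  layer 2 (fine sand): t_2 = 2.37 × 0.25 / 8.579 = 0.06906 d
  layer 3 (weathered basalt): t_3 = 4.22 × 0.09 / 8.579 = 0.04427 d
Total t = Σ t_i = 0.1970 days.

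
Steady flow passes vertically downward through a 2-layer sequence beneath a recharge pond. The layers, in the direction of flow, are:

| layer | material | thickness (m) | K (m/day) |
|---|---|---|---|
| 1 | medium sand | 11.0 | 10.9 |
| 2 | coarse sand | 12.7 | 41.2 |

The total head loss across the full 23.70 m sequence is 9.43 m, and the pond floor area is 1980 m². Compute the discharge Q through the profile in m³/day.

14200

Flow is perpendicular to layering, so the layers act in series and the equivalent K is the thickness-weighted harmonic mean.
Total thickness L = 11.0 + 12.7 = 23.70 m.
Σ(b_i/K_i) = 11.0/10.9 + 12.7/41.2 = 1.317 d.
K_eq = L / Σ(b_i/K_i) = 23.70 / 1.317 = 17.99 m/day.
Q = K_eq · A · (Δh/L) = 17.99 × 1980 × (9.43/23.70) = 14173 m³/day.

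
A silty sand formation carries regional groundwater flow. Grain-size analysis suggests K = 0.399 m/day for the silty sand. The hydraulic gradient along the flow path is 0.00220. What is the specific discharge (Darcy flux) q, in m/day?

Hydraulic gradient i = 0.00220.
Specific discharge q = K · i = 0.3990 × 0.002200 = 0.0008778 m/day.

0.000878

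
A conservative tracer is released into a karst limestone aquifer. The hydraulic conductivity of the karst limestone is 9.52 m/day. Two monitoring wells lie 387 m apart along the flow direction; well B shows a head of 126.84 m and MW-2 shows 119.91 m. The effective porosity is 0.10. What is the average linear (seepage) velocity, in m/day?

Hydraulic gradient i = (126.84 − 119.91) / 387 = 6.93 / 387 = 0.01791.
Darcy flux q = K · i = 9.520 × 0.01791 = 0.1705 m/day.
Seepage velocity v = q / n_e = 0.1705 / 0.10 = 1.705 m/day.

1.70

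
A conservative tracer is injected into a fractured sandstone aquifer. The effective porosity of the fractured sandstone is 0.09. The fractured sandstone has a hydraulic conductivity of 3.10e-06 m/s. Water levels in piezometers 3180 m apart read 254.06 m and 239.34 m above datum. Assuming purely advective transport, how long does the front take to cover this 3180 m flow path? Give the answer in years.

Convert K: 3.10e-06 m/s × 86400 = 0.2678 m/day.
Hydraulic gradient i = (254.06 − 239.34) / 3180 = 14.72 / 3180 = 0.004629.
Darcy flux q = K · i = 0.2678 × 0.004629 = 0.001240 m/day.
Seepage velocity v = q / n_e = 0.001240 / 0.09 = 0.01378 m/day.
Travel time t = L / v = 3180 / 0.01378 = 2.308e+05 days = 632.0 years.

632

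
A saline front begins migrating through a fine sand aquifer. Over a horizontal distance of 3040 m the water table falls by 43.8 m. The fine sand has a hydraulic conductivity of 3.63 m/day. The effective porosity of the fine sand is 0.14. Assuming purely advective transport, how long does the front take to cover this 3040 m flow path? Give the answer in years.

Hydraulic gradient i = Δh / L = 43.8 / 3040 = 0.01441.
Darcy flux q = K · i = 3.630 × 0.01441 = 0.05230 m/day.
Seepage velocity v = q / n_e = 0.05230 / 0.14 = 0.3736 m/day.
Travel time t = L / v = 3040 / 0.3736 = 8138 days = 22.28 years.

22.3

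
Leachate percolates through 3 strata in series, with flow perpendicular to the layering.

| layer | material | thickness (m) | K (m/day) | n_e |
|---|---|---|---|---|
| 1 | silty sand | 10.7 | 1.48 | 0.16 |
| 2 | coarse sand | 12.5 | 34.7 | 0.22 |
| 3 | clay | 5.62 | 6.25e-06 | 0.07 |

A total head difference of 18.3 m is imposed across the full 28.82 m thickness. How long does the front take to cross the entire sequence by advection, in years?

With flow normal to the layers, continuity requires the same specific discharge q through every layer.
Σ(b_i/K_i) = 10.7/1.48 + 12.5/34.7 + 5.62/6.25e-06 = 8.992e+05 d.
q = Δh / Σ(b_i/K_i) = 18.3 / 8.992e+05 = 2.035e-05 m/day.
In each layer the seepage velocity is v_i = q/n_i, so the layer transit time is t_i = b_i·n_i / q:
  layer 1 (silty sand): t_1 = 10.7 × 0.16 / 2.035e-05 = 84123 d
  layer 2 (coarse sand): t_2 = 12.5 × 0.22 / 2.035e-05 = 1.351e+05 d
  layer 3 (clay): t_3 = 5.62 × 0.07 / 2.035e-05 = 19331 d
Total t = Σ t_i = 2.386e+05 days = 653.2 years.

653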